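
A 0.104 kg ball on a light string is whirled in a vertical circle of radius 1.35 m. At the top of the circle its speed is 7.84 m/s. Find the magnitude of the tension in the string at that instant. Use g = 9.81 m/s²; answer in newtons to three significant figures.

3.71 N

At the top, both T and the weight mg point inward (toward the centre), so T + mg = mv²/r.
T = m(v²/r − g) = 0.104 × ((7.84)²/1.35 − 9.81) = 0.104 × (45.53 − 9.81) = 0.104 × 35.72 = 3.715 N.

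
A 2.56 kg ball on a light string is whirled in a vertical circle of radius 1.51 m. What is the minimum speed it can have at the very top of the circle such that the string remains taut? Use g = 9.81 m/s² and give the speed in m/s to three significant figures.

3.85 m/s

At the top, both weight mg and T point toward the centre: T + mg = mv²/r.
At minimum speed T → 0, so mg = mv_min²/r ⇒ v_min = √(g r) = √(9.81 × 1.51) = 3.849 m/s.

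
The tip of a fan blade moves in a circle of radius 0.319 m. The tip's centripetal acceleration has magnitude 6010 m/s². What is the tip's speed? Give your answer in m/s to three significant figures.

a_c = v²/r ⇒ v = √(a_c · r) = √(6010 × 0.319) = √1917 = 43.79 m/s.

43.8 m/s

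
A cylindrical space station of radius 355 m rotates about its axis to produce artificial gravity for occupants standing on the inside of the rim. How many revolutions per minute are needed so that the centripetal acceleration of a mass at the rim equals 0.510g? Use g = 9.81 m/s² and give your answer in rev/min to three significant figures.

Require ω²r = 0.510g, so ω = √(0.510 × 9.81/355) = 0.1187 rad/s.
In rev/min: ω × 60/(2π) = 0.1187 × 60/(2π) = 1.134 rev/min.

1.13 rev/min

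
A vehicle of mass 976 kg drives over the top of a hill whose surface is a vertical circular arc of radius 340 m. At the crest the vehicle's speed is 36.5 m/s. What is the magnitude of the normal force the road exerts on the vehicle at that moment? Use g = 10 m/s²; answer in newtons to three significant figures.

At the crest the centripetal acceleration points downward (toward the centre of the arc), so mg − N = mv²/r.
N = m(g − v²/r) = 976 × (10.0 − (36.5)²/340) = 976 × (10.0 − 3.918) = 976 × 6.082 = 5936 N.

5940 N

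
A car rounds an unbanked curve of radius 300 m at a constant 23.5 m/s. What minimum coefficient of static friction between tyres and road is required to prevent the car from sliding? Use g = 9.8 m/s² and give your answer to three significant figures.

0.188

Friction provides the centripetal force: μ_s m g = m v²/r, so μ_s = v²/(g r) = (23.50)²/(9.8 × 300) = 552.2/2940 = 0.1878.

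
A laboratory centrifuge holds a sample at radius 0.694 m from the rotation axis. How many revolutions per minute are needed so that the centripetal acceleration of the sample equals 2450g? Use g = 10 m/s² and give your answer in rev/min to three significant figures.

1790 rev/min

Require ω²r = 2450g, so ω = √(2450 × 10.0/0.694) = 187.9 rad/s.
In rev/min: ω × 60/(2π) = 187.9 × 60/(2π) = 1794 rev/min.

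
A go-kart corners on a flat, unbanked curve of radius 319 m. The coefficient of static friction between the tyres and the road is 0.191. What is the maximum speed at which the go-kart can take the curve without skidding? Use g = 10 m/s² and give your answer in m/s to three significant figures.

24.7 m/s

Friction provides the centripetal force on a flat curve. At maximum speed it is at its limiting value: μ_s m g = m v²/r.
Mass cancels: v_max = √(μ_s g r) = √(0.191 × 10.0 × 319) = √609.3 = 24.68 m/s.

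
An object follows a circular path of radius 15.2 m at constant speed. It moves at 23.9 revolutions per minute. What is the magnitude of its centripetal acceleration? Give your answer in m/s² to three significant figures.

ω = 23.9 rev/min × 2π/60 = 2.503 rad/s, so v = ωr = 2.503 × 15.2 = 38.04 m/s.
a_c = v²/r = (38.04)²/15.2 = 1447/15.2 = 95.21 m/s².

95.2 m/s²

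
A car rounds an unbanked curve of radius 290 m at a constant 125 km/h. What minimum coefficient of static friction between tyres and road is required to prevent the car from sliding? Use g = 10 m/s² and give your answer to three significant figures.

v = 125/3.6 = 34.72 m/s.
Friction provides the centripetal force: μ_s m g = m v²/r, so μ_s = v²/(g r) = (34.72)²/(10.0 × 290) = 1206/2900 = 0.4157.

0.416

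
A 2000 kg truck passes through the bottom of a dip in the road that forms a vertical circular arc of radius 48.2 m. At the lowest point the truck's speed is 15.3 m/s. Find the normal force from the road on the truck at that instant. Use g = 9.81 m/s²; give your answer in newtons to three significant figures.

At the lowest point, N points up (toward the centre) and the weight mg points down (away from the centre), so the net inward force is N − mg = mv²/r.
N = m(v²/r + g) = 2000 × ((15.3)²/48.2 + 9.81) = 2000 × (4.857 + 9.81) = 2000 × 14.67 = 29330 N.

29300 N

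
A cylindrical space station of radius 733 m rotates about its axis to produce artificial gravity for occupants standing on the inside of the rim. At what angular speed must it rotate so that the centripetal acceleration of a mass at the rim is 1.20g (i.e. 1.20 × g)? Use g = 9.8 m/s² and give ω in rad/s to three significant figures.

0.127 rad/s

Centripetal acceleration a_c = ω²r. Setting ω²r = 1.20g:
ω = √(1.20g / r) = √(1.20 × 9.8 / 733) = √0.01604 = 0.1267 rad/s.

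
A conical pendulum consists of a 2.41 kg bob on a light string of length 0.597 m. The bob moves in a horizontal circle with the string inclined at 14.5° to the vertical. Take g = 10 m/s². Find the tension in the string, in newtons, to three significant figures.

Vertically the bob has no acceleration, so T cosθ = mg.
T = mg/cosθ = 2.41 × 10.0 / cos 14.5° = 24.10/0.9681 = 24.89 N.

24.9 N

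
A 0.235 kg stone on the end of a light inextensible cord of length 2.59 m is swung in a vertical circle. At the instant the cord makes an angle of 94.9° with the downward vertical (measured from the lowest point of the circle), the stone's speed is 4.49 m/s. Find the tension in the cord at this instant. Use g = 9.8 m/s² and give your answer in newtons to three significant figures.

Take the radial direction toward the centre of the circle as positive. The component of the weight along the string toward the centre is −mg cos φ (φ measured from the bottom), so Newton's second law along the string gives T − mg cos φ = m v²/r.
cos 94.9° = -0.08542, so T = m(v²/r + g cos φ) = 0.235 × ((4.49)²/2.59 + 9.8 × -0.08542) = 0.235 × (7.784 + (-0.8371)) = 0.235 × 6.947 = 1.632 N.

1.63 N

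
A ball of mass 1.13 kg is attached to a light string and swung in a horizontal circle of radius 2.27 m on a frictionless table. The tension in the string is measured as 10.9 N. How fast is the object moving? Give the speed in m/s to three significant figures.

T = m v²/r ⇒ v = √(T r / m) = √(10.9 × 2.27 / 1.13) = √21.90 = 4.679 m/s.

4.68 m/s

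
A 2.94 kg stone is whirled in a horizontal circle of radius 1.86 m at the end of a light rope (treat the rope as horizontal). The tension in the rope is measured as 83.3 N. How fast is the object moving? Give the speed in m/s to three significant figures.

T = m v²/r ⇒ v = √(T r / m) = √(83.3 × 1.86 / 2.94) = √52.70 = 7.259 m/s.

7.26 m/s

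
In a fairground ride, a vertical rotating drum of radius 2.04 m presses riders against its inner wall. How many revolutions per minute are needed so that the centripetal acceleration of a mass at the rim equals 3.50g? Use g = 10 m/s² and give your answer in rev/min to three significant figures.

39.6 rev/min

Require ω²r = 3.50g, so ω = √(3.50 × 10.0/2.04) = 4.142 rad/s.
In rev/min: ω × 60/(2π) = 4.142 × 60/(2π) = 39.55 rev/min.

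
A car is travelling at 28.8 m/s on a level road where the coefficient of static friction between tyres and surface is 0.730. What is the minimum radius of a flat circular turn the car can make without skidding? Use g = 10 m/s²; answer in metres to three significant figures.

At the limit, μ_s m g = m v²/r, so r_min = v²/(μ_s g) = (28.8)²/(0.730 × 10.0) = 829.4/7.300 = 113.6 m.

114 m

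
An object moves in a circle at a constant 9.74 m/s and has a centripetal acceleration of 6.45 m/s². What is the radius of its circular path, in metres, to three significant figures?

a_c = v²/r ⇒ r = v²/a_c = (9.74)²/6.45 = 94.87/6.45 = 14.71 m.

14.7 m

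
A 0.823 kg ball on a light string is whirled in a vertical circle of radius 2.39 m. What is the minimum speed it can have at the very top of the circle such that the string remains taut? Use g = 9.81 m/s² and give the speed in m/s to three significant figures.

At the highest point the centre is directly below, so both the weight and T act inward: T + mg = mv²/r.
At minimum speed T → 0, so mg = mv_min²/r ⇒ v_min = √(g r) = √(9.81 × 2.39) = 4.842 m/s.

4.84 m/s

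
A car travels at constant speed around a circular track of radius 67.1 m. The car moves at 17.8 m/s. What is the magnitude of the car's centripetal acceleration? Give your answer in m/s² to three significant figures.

a_c = v²/r = (17.80)²/67.1 = 316.8/67.1 = 4.722 m/s².

4.72 m/s²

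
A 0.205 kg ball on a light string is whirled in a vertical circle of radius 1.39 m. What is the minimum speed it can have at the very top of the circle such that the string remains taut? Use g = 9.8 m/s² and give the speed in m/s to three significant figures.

At the highest point the centre is directly below, so both the weight and T act inward: T + mg = mv²/r.
At minimum speed T → 0, so mg = mv_min²/r ⇒ v_min = √(g r) = √(9.8 × 1.39) = 3.691 m/s.

3.69 m/s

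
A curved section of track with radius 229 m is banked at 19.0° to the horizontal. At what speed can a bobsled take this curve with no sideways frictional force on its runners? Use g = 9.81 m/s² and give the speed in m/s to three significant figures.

27.8 m/s

On a frictionless banked curve, N sinθ = mv²/r and N cosθ = mg, so tanθ = v²/(rg).
v = √(r g tanθ) = √(229 × 9.81 × tan 19.0°) = √(229 × 9.81 × 0.3443) = √773.5 = 27.81 m/s.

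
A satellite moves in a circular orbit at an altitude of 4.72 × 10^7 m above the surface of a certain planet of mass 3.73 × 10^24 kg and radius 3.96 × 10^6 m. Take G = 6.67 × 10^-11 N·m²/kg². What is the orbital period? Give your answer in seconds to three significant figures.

r = R + h = 3.96 × 10^6 + 4.72 × 10^7 = 5.116 × 10^7 m. Gravity provides the centripetal force: G M m / r² = m v² / r ⇒ v = √(GM/r) = 2205 m/s.
T = 2πr/v = 2π × 5.116 × 10^7 / 2205 = 145800 s.

146000 s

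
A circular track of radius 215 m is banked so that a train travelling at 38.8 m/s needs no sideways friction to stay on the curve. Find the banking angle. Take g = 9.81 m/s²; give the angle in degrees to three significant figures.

35.5°

With no friction, the horizontal component of the normal force provides the centripetal force: N sinθ = mv²/r, while N cosθ = mg vertically.
Dividing: tanθ = v²/(r g) = (38.8)²/(215 × 9.81) = 1505/2109 = 0.7138.
θ = arctan(0.7138) = 35.52°.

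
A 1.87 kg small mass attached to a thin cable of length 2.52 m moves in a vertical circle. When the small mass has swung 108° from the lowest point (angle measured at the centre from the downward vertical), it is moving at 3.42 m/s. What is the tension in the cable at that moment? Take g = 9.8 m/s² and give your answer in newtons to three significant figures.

3.02 N

Take the radial direction toward the centre of the circle as positive. The component of the weight along the string toward the centre is −mg cos φ (φ measured from the bottom), so Newton's second law along the string gives T − mg cos φ = m v²/r.
cos 108° = -0.3090, so T = m(v²/r + g cos φ) = 1.87 × ((3.42)²/2.52 + 9.8 × -0.3090) = 1.87 × (4.641 + (-3.028)) = 1.87 × 1.613 = 3.016 N.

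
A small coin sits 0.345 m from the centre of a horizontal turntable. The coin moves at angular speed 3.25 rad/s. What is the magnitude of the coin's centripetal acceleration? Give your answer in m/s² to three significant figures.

3.64 m/s²

v = ωr = 3.25 × 0.345 = 1.121 m/s.
a_c = v²/r = (1.121)²/0.345 = 1.257/0.345 = 3.644 m/s².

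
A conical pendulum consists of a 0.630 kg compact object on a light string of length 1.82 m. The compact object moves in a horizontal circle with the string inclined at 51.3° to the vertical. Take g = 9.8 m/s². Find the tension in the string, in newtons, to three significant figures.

9.87 N

Vertically the bob has no acceleration, so T cosθ = mg.
T = mg/cosθ = 0.630 × 9.8 / cos 51.3° = 6.174/0.6252 = 9.875 N.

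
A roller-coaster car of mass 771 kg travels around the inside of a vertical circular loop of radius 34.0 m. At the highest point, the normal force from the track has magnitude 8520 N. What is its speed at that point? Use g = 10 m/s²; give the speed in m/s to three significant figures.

At the top, N + mg = mv²/r, so v = √(r(N/m + g)) = √(34.0 × (8520/771 + 10.0)) = √(34.0 × 21.05) = √715.7 = 26.75 m/s.

26.8 m/s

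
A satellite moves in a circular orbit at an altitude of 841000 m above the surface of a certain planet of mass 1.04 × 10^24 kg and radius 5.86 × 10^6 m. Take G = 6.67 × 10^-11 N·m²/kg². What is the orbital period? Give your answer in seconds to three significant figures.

r = R + h = 5.86 × 10^6 + 841000 = 6.701 × 10^6 m. Gravity provides the centripetal force: G M m / r² = m v² / r ⇒ v = √(GM/r) = 3217 m/s.
T = 2πr/v = 2π × 6.701 × 10^6 / 3217 = 13090 s.

13100 s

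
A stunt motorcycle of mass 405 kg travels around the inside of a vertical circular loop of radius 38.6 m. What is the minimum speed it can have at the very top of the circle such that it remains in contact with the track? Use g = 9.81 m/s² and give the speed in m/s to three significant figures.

19.5 m/s

At the highest point the centre is directly below, so both the weight and N act inward: N + mg = mv²/r.
At minimum speed N → 0, so mg = mv_min²/r ⇒ v_min = √(g r) = √(9.81 × 38.6) = 19.46 m/s.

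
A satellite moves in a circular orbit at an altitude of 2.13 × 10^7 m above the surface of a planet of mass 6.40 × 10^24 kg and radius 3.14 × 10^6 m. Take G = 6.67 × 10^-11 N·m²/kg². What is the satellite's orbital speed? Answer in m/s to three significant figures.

4180 m/s

Orbital radius r = R + h = 3.14 × 10^6 + 2.13 × 10^7 = 2.444 × 10^7 m.
Gravity supplies the centripetal force: G M m / r² = m v² / r, so v = √(GM/r).
v = √(6.67 × 10^-11 × 6.40 × 10^24 / 2.444 × 10^7) = √(1.747 × 10^7) = 4179 m/s.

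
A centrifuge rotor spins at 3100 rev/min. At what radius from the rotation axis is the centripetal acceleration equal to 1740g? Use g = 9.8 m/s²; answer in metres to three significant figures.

ω = 3100 rev/min × 2π/60 = 324.6 rad/s.
a_c = ω²r = 1740g ⇒ r = 1740 × 9.8 / (324.6)² = 17050/105400 = 0.1618 m.

0.162 m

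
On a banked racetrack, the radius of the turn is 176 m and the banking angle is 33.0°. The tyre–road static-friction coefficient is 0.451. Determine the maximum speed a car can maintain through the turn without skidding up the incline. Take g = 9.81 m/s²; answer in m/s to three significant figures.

51.8 m/s

At the maximum speed, friction acts down the slope at its limiting value f = μN. Radially (horizontal, toward centre): N sinθ + μN cosθ = mv²/r. Vertically: N cosθ − μN sinθ = mg.
Dividing: v² = r g (sinθ + μcosθ)/(cosθ − μsinθ).
sinθ + μcosθ = 0.5446 + 0.451×0.8387 = 0.9229; cosθ − μsinθ = 0.8387 − 0.451×0.5446 = 0.5930.
v² = 176 × 9.81 × 0.9229/0.5930 = 2687 m²/s², so v = 51.83 m/s.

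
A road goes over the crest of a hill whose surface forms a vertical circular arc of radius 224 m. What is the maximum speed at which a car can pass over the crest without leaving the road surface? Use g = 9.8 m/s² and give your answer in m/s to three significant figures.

46.9 m/s

At the crest the centre of the circle is below the car, so the net downward (centripetal) force is mg − N = mv²/r.
The car leaves the road when N → 0, giving v_max = √(g r) = √(9.8 × 224) = 46.85 m/s.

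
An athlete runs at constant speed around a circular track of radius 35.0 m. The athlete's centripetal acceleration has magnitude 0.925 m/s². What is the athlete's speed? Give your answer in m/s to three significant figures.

5.69 m/s

a_c = v²/r ⇒ v = √(a_c · r) = √(0.925 × 35.0) = √32.38 = 5.690 m/s.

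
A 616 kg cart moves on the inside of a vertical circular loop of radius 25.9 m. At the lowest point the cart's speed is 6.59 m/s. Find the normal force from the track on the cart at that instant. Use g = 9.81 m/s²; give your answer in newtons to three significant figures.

7080 N

At the lowest point, N points up (toward the centre) and the weight mg points down (away from the centre), so the net inward force is N − mg = mv²/r.
N = m(v²/r + g) = 616 × ((6.59)²/25.9 + 9.81) = 616 × (1.677 + 9.81) = 616 × 11.49 = 7076 N.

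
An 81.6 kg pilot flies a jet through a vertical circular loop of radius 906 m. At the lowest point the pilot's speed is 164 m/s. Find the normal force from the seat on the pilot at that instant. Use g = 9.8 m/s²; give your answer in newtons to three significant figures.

3220 N

At the lowest point, N points up (toward the centre) and the weight mg points down (away from the centre), so the net inward force is N − mg = mv²/r.
N = m(v²/r + g) = 81.6 × ((164)²/906 + 9.8) = 81.6 × (29.69 + 9.8) = 81.6 × 39.49 = 3222 N.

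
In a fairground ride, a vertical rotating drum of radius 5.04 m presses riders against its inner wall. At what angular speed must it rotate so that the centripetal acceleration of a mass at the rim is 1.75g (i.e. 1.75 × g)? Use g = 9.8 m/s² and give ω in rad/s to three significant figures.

1.84 rad/s

Centripetal acceleration a_c = ω²r. Setting ω²r = 1.75g:
ω = √(1.75g / r) = √(1.75 × 9.8 / 5.04) = √3.403 = 1.845 rad/s.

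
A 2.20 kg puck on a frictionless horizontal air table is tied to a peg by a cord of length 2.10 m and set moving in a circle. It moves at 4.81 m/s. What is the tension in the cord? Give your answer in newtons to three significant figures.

24.2 N

The tension is the only horizontal force, so it supplies the full centripetal force: T = m v²/r = 2.20 × (4.810)²/2.10 = 2.20 × 23.14/2.10 = 24.24 N.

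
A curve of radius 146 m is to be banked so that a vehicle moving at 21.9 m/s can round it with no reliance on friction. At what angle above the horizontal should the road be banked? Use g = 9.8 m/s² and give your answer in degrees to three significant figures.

18.5°

With no friction, the horizontal component of the normal force provides the centripetal force: N sinθ = mv²/r, while N cosθ = mg vertically.
Dividing: tanθ = v²/(r g) = (21.9)²/(146 × 9.8) = 479.6/1431 = 0.3352.
θ = arctan(0.3352) = 18.53°.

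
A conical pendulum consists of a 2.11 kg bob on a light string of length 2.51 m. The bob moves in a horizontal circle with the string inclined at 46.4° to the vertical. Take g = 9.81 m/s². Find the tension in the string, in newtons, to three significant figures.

30.0 N

Vertically the bob has no acceleration, so T cosθ = mg.
T = mg/cosθ = 2.11 × 9.81 / cos 46.4° = 20.70/0.6896 = 30.02 N.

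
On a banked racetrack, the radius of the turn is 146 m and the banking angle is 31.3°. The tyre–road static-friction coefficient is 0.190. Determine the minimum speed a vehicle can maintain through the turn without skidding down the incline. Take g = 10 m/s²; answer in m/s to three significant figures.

23.4 m/s

At the minimum speed, friction acts up the slope at its limiting value f = μN. Radially (horizontal, toward centre): N sinθ − μN cosθ = mv²/r. Vertically: N cosθ + μN sinθ = mg.
Dividing: v² = r g (sinθ − μcosθ)/(cosθ + μsinθ).
sinθ − μcosθ = 0.5195 − 0.190×0.8545 = 0.3572; cosθ + μsinθ = 0.8545 + 0.190×0.5195 = 0.9532.
v² = 146 × 10.0 × 0.3572/0.9532 = 547.1 m²/s², so v = 23.39 m/s.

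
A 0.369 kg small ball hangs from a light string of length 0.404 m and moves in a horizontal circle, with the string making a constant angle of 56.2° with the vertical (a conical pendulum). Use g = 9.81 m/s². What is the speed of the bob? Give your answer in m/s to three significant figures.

The radius of the circle is r = L sinθ = 0.404 × sin 56.2° = 0.3357 m.
Horizontally T sinθ = mv²/r and vertically T cosθ = mg, so tanθ = v²/(rg).
v = √(r g tanθ) = √(0.3357 × 9.81 × 1.494) = √4.920 = 2.218 m/s.

2.22 m/s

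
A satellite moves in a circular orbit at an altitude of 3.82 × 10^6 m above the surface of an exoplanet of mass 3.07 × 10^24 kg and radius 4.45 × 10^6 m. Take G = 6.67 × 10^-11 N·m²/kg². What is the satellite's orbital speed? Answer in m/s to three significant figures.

Orbital radius r = R + h = 4.45 × 10^6 + 3.82 × 10^6 = 8.270 × 10^6 m.
Gravity supplies the centripetal force: G M m / r² = m v² / r, so v = √(GM/r).
v = √(6.67 × 10^-11 × 3.07 × 10^24 / 8.270 × 10^6) = √(2.476 × 10^7) = 4976 m/s.

4980 m/s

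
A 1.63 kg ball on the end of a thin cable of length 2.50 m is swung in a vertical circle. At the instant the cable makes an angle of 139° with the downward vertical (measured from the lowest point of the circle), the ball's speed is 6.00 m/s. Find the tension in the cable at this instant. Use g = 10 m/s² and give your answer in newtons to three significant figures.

11.2 N

Take the radial direction toward the centre of the circle as positive. The component of the weight along the string toward the centre is −mg cos φ (φ measured from the bottom), so Newton's second law along the string gives T − mg cos φ = m v²/r.
cos 139° = -0.7547, so T = m(v²/r + g cos φ) = 1.63 × ((6.00)²/2.50 + 10.0 × -0.7547) = 1.63 × (14.40 + (-7.547)) = 1.63 × 6.853 = 11.17 N.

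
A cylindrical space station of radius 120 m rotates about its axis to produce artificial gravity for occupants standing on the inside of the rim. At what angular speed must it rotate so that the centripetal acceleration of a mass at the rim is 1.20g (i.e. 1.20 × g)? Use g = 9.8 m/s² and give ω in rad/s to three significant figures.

0.313 rad/s

Centripetal acceleration a_c = ω²r. Setting ω²r = 1.20g:
ω = √(1.20g / r) = √(1.20 × 9.8 / 120) = √0.09800 = 0.3130 rad/s.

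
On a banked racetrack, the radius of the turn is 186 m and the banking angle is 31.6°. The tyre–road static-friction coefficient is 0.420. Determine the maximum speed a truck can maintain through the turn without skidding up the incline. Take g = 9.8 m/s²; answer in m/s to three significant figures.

50.4 m/s

At the maximum speed, friction acts down the slope at its limiting value f = μN. Radially (horizontal, toward centre): N sinθ + μN cosθ = mv²/r. Vertically: N cosθ − μN sinθ = mg.
Dividing: v² = r g (sinθ + μcosθ)/(cosθ − μsinθ).
sinθ + μcosθ = 0.5240 + 0.420×0.8517 = 0.8817; cosθ − μsinθ = 0.8517 − 0.420×0.5240 = 0.6317.
v² = 186 × 9.8 × 0.8817/0.6317 = 2544 m²/s², so v = 50.44 m/s.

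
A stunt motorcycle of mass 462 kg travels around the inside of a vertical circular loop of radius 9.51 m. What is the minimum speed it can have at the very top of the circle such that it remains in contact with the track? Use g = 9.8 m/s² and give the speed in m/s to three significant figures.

At the top, both weight mg and N point toward the centre: N + mg = mv²/r.
At minimum speed N → 0, so mg = mv_min²/r ⇒ v_min = √(g r) = √(9.8 × 9.51) = 9.654 m/s.

9.65 m/s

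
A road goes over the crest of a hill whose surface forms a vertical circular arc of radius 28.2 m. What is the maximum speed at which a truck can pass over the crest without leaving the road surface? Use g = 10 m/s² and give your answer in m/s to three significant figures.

16.8 m/s

At the crest the centre of the circle is below the truck, so the net downward (centripetal) force is mg − N = mv²/r.
The truck leaves the road when N → 0, giving v_max = √(g r) = √(10.0 × 28.2) = 16.79 m/s.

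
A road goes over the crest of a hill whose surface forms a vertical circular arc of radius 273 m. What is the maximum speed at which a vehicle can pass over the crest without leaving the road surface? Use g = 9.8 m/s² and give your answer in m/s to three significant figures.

51.7 m/s

At the crest the centre of the circle is below the vehicle, so the net downward (centripetal) force is mg − N = mv²/r.
The vehicle leaves the road when N → 0, giving v_max = √(g r) = √(9.8 × 273) = 51.72 m/s.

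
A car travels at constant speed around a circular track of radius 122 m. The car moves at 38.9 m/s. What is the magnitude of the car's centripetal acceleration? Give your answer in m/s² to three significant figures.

12.4 m/s²

a_c = v²/r = (38.90)²/122 = 1513/122 = 12.40 m/s².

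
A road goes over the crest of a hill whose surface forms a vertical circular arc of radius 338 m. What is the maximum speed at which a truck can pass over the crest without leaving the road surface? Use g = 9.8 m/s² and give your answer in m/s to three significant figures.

At the crest the centre of the circle is below the truck, so the net downward (centripetal) force is mg − N = mv²/r.
The truck leaves the road when N → 0, giving v_max = √(g r) = √(9.8 × 338) = 57.55 m/s.

57.6 m/s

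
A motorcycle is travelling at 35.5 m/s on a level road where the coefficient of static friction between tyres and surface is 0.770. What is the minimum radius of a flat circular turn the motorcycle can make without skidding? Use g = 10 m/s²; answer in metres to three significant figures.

164 m

At the limit, μ_s m g = m v²/r, so r_min = v²/(μ_s g) = (35.5)²/(0.770 × 10.0) = 1260/7.700 = 163.7 m.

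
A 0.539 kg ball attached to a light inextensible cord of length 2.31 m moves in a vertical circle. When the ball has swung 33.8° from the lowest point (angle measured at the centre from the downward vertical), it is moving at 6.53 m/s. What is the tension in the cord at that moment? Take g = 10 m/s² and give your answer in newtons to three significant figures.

Take the radial direction toward the centre of the circle as positive. The component of the weight along the string toward the centre is −mg cos φ (φ measured from the bottom), so Newton's second law along the string gives T − mg cos φ = m v²/r.
cos 33.8° = 0.8310, so T = m(v²/r + g cos φ) = 0.539 × ((6.53)²/2.31 + 10.0 × 0.8310) = 0.539 × (18.46 + (8.310)) = 0.539 × 26.77 = 14.43 N.

14.4 N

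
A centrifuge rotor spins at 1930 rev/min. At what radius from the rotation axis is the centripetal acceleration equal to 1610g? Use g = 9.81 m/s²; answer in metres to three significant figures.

ω = 1930 rev/min × 2π/60 = 202.1 rad/s.
a_c = ω²r = 1610g ⇒ r = 1610 × 9.81 / (202.1)² = 15790/40850 = 0.3867 m.

0.387 m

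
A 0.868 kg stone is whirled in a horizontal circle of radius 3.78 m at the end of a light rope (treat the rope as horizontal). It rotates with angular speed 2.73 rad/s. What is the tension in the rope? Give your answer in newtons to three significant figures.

24.5 N

v = ωr = 2.73 × 3.78 = 10.32 m/s.
The tension is the only horizontal force, so it supplies the full centripetal force: T = m v²/r = 0.868 × (10.32)²/3.78 = 0.868 × 106.5/3.78 = 24.45 N.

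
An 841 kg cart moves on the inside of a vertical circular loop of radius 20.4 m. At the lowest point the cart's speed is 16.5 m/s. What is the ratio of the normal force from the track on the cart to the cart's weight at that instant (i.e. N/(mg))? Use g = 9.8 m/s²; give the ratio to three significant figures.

At the bottom, N − mg = mv²/r, so N = m(v²/r + g) and N/(mg) = v²/(rg) + 1 = (16.5)²/(20.4 × 9.8) + 1 = 1.362 + 1 = 2.362.

2.36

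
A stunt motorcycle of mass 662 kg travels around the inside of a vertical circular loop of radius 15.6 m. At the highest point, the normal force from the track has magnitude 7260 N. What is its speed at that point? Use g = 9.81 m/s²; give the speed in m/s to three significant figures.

At the top, N + mg = mv²/r, so v = √(r(N/m + g)) = √(15.6 × (7260/662 + 9.81)) = √(15.6 × 20.78) = √324.1 = 18.00 m/s.

18.0 m/s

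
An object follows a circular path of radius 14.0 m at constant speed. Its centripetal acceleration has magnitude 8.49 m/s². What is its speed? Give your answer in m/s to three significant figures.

10.9 m/s

a_c = v²/r ⇒ v = √(a_c · r) = √(8.49 × 14.0) = √118.9 = 10.90 m/s.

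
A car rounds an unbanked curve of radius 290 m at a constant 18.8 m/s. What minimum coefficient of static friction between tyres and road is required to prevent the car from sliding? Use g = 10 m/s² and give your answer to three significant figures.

Friction provides the centripetal force: μ_s m g = m v²/r, so μ_s = v²/(g r) = (18.80)²/(10.0 × 290) = 353.4/2900 = 0.1219.

0.122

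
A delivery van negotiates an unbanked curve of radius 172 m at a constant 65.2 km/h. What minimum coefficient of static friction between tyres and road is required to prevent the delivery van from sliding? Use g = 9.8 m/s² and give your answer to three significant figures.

0.195

v = 65.2/3.6 = 18.11 m/s.
Friction provides the centripetal force: μ_s m g = m v²/r, so μ_s = v²/(g r) = (18.11)²/(9.8 × 172) = 328.0/1686 = 0.1946.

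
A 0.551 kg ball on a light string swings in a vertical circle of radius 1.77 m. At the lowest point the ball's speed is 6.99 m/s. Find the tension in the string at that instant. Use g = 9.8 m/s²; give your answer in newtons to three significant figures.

20.6 N

At the lowest point, T points up (toward the centre) and the weight mg points down (away from the centre), so the net inward force is T − mg = mv²/r.
T = m(v²/r + g) = 0.551 × ((6.99)²/1.77 + 9.8) = 0.551 × (27.60 + 9.8) = 0.551 × 37.40 = 20.61 N.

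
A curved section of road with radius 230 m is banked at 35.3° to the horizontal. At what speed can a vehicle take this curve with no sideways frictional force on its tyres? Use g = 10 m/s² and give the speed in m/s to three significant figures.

40.4 m/s

On a frictionless banked curve, N sinθ = mv²/r and N cosθ = mg, so tanθ = v²/(rg).
v = √(r g tanθ) = √(230 × 10.0 × tan 35.3°) = √(230 × 10.0 × 0.7080) = √1628 = 40.35 m/s.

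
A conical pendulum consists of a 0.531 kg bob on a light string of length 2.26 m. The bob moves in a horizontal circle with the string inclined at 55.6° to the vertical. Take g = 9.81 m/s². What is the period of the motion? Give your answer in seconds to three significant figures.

r = L sinθ = 1.865 m. From T sinθ = mω²r and T cosθ = mg: tanθ = ω²r/g, so ω² = g tanθ / r = g/(L cosθ).
ω = √(g/(L cosθ)) = √(9.81/(2.26 × 0.5650)) = √7.683 = 2.772 rad/s.
Period = 2π/ω = 2.267 s.

2.27 s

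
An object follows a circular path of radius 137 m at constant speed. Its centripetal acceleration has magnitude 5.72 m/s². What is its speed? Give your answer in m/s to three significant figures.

28.0 m/s

a_c = v²/r ⇒ v = √(a_c · r) = √(5.72 × 137) = √783.6 = 27.99 m/s.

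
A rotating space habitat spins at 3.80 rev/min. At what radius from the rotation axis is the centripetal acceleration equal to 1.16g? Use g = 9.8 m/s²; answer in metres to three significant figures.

71.8 m

ω = 3.80 rev/min × 2π/60 = 0.3979 rad/s.
a_c = ω²r = 1.16g ⇒ r = 1.16 × 9.8 / (0.3979)² = 11.37/0.1584 = 71.79 m.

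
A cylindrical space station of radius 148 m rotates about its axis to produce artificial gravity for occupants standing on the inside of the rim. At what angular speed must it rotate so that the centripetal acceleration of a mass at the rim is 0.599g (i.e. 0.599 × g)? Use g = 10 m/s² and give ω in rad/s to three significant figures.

Centripetal acceleration a_c = ω²r. Setting ω²r = 0.599g:
ω = √(0.599g / r) = √(0.599 × 10.0 / 148) = √0.04047 = 0.2012 rad/s.

0.201 rad/s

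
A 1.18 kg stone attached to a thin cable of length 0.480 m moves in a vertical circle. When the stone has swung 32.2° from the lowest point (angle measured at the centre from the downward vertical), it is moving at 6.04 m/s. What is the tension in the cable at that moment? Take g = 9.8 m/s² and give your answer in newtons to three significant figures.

99.5 N

Take the radial direction toward the centre of the circle as positive. The component of the weight along the string toward the centre is −mg cos φ (φ measured from the bottom), so Newton's second law along the string gives T − mg cos φ = m v²/r.
cos 32.2° = 0.8462, so T = m(v²/r + g cos φ) = 1.18 × ((6.04)²/0.480 + 9.8 × 0.8462) = 1.18 × (76.00 + (8.293)) = 1.18 × 84.30 = 99.47 N.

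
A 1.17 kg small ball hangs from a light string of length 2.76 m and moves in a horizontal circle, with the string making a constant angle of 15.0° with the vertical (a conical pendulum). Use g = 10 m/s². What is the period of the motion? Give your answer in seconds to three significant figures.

r = L sinθ = 0.7143 m. From T sinθ = mω²r and T cosθ = mg: tanθ = ω²r/g, so ω² = g tanθ / r = g/(L cosθ).
ω = √(g/(L cosθ)) = √(10.0/(2.76 × 0.9659)) = √3.751 = 1.937 rad/s.
Period = 2π/ω = 3.244 s.

3.24 s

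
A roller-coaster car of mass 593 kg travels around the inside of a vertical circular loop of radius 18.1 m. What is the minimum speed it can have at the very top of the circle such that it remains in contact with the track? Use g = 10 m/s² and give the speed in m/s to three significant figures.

13.5 m/s

At the top, both weight mg and N point toward the centre: N + mg = mv²/r.
At minimum speed N → 0, so mg = mv_min²/r ⇒ v_min = √(g r) = √(10.0 × 18.1) = 13.45 m/s.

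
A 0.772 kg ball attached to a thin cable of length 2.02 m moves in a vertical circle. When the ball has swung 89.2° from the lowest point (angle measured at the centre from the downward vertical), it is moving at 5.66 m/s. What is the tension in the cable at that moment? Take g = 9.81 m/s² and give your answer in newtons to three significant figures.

Take the radial direction toward the centre of the circle as positive. The component of the weight along the string toward the centre is −mg cos φ (φ measured from the bottom), so Newton's second law along the string gives T − mg cos φ = m v²/r.
cos 89.2° = 0.01396, so T = m(v²/r + g cos φ) = 0.772 × ((5.66)²/2.02 + 9.81 × 0.01396) = 0.772 × (15.86 + (0.1370)) = 0.772 × 16.00 = 12.35 N.

12.3 N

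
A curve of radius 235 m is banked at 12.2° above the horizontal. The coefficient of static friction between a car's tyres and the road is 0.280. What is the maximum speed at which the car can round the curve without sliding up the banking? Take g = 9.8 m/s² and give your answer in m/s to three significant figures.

34.9 m/s

At the maximum speed, friction acts down the slope at its limiting value f = μN. Radially (horizontal, toward centre): N sinθ + μN cosθ = mv²/r. Vertically: N cosθ − μN sinθ = mg.
Dividing: v² = r g (sinθ + μcosθ)/(cosθ − μsinθ).
sinθ + μcosθ = 0.2113 + 0.280×0.9774 = 0.4850; cosθ − μsinθ = 0.9774 − 0.280×0.2113 = 0.9182.
v² = 235 × 9.8 × 0.4850/0.9182 = 1216 m²/s², so v = 34.88 m/s.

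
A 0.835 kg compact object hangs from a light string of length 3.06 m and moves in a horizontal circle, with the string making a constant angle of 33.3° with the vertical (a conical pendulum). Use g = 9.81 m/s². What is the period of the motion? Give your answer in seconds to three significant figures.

r = L sinθ = 1.680 m. From T sinθ = mω²r and T cosθ = mg: tanθ = ω²r/g, so ω² = g tanθ / r = g/(L cosθ).
ω = √(g/(L cosθ)) = √(9.81/(3.06 × 0.8358)) = √3.836 = 1.958 rad/s.
Period = 2π/ω = 3.208 s.

3.21 s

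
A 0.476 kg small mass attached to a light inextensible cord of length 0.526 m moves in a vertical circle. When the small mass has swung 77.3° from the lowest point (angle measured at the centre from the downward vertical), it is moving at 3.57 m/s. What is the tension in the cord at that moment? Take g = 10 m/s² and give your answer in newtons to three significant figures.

Take the radial direction toward the centre of the circle as positive. The component of the weight along the string toward the centre is −mg cos φ (φ measured from the bottom), so Newton's second law along the string gives T − mg cos φ = m v²/r.
cos 77.3° = 0.2198, so T = m(v²/r + g cos φ) = 0.476 × ((3.57)²/0.526 + 10.0 × 0.2198) = 0.476 × (24.23 + (2.198)) = 0.476 × 26.43 = 12.58 N.

12.6 N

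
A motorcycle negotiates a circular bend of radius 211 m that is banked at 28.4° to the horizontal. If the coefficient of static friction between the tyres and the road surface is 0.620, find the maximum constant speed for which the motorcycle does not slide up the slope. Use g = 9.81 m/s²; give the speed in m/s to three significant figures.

At the maximum speed, friction acts down the slope at its limiting value f = μN. Radially (horizontal, toward centre): N sinθ + μN cosθ = mv²/r. Vertically: N cosθ − μN sinθ = mg.
Dividing: v² = r g (sinθ + μcosθ)/(cosθ − μsinθ).
sinθ + μcosθ = 0.4756 + 0.620×0.8796 = 1.021; cosθ − μsinθ = 0.8796 − 0.620×0.4756 = 0.5848.
v² = 211 × 9.81 × 1.021/0.5848 = 3614 m²/s², so v = 60.12 m/s.

60.1 m/s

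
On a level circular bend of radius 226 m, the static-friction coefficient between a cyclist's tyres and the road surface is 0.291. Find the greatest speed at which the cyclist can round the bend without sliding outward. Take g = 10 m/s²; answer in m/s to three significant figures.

25.6 m/s

The only inward force on a level bend is static friction, so at the limit f_s = μ_s N = μ_s m g = m v²/r.
Mass cancels: v_max = √(μ_s g r) = √(0.291 × 10.0 × 226) = √657.7 = 25.64 m/s.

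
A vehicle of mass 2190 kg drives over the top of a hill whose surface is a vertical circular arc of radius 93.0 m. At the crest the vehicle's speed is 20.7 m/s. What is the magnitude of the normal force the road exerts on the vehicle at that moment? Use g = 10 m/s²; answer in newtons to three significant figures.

11800 N

At the crest the centripetal acceleration points downward (toward the centre of the arc), so mg − N = mv²/r.
N = m(g − v²/r) = 2190 × (10.0 − (20.7)²/93.0) = 2190 × (10.0 − 4.607) = 2190 × 5.393 = 11810 N.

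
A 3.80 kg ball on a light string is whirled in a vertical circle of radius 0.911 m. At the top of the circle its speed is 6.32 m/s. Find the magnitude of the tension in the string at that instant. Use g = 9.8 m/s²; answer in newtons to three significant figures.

129 N

At the top, both T and the weight mg point inward (toward the centre), so T + mg = mv²/r.
T = m(v²/r − g) = 3.80 × ((6.32)²/0.911 − 9.8) = 3.80 × (43.84 − 9.8) = 3.80 × 34.04 = 129.4 N.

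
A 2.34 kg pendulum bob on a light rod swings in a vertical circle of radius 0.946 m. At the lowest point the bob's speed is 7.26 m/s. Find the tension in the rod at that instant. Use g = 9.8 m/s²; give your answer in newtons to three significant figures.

At the lowest point, T points up (toward the centre) and the weight mg points down (away from the centre), so the net inward force is T − mg = mv²/r.
T = m(v²/r + g) = 2.34 × ((7.26)²/0.946 + 9.8) = 2.34 × (55.72 + 9.8) = 2.34 × 65.52 = 153.3 N.

153 N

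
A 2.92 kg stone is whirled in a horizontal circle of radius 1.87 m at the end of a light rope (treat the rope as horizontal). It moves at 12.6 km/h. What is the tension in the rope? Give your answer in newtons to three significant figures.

v = 12.6 km/h = 12.6/3.6 = 3.500 m/s.
The tension is the only horizontal force, so it supplies the full centripetal force: T = m v²/r = 2.92 × (3.500)²/1.87 = 2.92 × 12.25/1.87 = 19.13 N.

19.1 N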